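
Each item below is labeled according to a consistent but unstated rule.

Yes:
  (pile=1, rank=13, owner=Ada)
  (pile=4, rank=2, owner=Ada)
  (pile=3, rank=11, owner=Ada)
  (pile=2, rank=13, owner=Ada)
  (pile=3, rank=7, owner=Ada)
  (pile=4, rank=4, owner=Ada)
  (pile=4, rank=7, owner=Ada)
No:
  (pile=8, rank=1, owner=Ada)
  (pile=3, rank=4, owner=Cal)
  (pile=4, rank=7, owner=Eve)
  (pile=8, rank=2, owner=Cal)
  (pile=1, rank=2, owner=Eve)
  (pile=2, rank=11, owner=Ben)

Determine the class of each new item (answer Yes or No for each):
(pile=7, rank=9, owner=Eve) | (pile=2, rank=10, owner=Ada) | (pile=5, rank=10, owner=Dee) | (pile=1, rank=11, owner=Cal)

No, Yes, No, No

The common property of the 'Yes' items is: owner is Ada AND pile ≤ 4. No 'No' item has it.
No: (pile=7, rank=9, owner=Eve), since owner is Eve, pile = 7. Yes: (pile=2, rank=10, owner=Ada), since owner is Ada, pile = 2. No: (pile=5, rank=10, owner=Dee), since owner is Dee, pile = 5. No: (pile=1, rank=11, owner=Cal), since owner is Cal, pile = 1.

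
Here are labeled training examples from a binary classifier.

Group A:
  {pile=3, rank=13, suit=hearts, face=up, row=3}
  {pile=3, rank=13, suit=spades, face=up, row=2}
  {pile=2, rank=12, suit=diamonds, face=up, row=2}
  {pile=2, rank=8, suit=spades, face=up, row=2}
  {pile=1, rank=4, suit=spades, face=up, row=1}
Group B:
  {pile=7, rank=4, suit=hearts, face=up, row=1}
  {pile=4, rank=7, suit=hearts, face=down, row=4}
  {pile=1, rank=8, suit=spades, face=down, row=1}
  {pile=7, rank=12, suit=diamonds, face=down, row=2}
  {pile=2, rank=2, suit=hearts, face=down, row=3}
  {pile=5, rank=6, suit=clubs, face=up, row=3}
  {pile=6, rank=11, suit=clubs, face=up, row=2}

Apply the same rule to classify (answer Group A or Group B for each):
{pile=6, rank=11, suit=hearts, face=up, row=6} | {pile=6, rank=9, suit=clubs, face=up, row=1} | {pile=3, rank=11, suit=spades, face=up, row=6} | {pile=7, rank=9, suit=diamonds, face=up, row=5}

'Group A' ⟺ face is up AND pile ≤ 3.
{pile=6, rank=11, suit=hearts, face=up, row=6}: Group B (face is up, pile = 6). {pile=6, rank=9, suit=clubs, face=up, row=1}: Group B (face is up, pile = 6). {pile=3, rank=11, suit=spades, face=up, row=6}: Group A (face is up, pile = 3). {pile=7, rank=9, suit=diamonds, face=up, row=5}: Group B (face is up, pile = 7).

Group B, Group B, Group A, Group B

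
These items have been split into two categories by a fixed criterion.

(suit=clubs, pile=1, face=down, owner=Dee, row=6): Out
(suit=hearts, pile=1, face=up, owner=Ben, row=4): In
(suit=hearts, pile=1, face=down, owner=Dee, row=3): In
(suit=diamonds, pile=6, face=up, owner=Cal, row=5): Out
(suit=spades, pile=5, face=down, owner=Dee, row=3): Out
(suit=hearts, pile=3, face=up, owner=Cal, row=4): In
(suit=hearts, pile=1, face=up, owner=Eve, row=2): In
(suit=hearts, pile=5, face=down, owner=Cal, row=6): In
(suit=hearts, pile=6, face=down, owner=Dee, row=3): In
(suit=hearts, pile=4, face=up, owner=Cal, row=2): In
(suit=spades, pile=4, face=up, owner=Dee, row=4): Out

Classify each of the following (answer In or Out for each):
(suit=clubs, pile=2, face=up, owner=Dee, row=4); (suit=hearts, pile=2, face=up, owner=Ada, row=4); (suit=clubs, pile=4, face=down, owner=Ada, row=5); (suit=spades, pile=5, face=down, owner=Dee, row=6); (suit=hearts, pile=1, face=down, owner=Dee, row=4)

The rule appears to be: suit is hearts.

Out, In, Out, Out, In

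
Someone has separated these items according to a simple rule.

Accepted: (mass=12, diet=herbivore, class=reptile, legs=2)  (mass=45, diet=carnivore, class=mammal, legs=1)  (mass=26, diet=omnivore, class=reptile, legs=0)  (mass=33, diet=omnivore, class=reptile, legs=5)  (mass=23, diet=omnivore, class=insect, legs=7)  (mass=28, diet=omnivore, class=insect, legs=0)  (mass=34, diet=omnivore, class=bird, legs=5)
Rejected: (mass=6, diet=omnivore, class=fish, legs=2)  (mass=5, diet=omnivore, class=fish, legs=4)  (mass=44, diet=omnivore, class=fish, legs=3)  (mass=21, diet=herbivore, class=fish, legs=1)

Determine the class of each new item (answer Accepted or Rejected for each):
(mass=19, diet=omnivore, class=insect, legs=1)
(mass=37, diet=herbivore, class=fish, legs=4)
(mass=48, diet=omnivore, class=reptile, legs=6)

The distinguishing property — class is not fish — holds for all the 'Accepted' cases and none of the 'Rejected' cases.

Accepted, Rejected, Accepted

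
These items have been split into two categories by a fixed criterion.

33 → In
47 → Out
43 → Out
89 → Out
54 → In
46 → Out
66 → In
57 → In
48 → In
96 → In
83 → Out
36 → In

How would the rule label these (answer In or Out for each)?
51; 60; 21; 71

In, In, In, Out

The classifier is using: multiple of 3.
51 → 51 = 3·17 → In. 60 → 60 = 3·20 → In. 21 → 21 = 3·7 → In. 71 → 71 = 3·23 + 2 → Out.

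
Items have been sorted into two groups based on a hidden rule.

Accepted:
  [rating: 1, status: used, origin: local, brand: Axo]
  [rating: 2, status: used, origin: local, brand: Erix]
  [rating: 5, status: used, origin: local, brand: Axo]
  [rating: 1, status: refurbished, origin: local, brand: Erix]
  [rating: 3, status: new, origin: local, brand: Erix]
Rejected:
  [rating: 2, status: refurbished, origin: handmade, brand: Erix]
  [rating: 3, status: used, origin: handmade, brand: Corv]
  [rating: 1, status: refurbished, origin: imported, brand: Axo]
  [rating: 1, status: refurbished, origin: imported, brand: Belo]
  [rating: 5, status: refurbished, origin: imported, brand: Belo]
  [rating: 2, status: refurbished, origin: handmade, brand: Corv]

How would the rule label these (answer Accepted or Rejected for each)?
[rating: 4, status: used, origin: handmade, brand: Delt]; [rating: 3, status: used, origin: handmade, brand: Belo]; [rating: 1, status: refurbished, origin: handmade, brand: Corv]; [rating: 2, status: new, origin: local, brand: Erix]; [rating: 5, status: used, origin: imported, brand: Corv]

All 'Accepted' examples share one property — origin is local — and every 'Rejected' example lacks it.

Rejected, Rejected, Rejected, Accepted, Rejected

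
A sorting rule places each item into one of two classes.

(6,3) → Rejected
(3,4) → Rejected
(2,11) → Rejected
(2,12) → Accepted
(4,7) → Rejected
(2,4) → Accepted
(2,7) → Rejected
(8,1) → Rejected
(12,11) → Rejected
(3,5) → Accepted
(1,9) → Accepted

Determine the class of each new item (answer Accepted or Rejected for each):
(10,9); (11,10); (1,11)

Rejected, Rejected, Accepted

'Accepted' ⟺ sum is even.
(10,9) → 10+9 = 19 → Rejected. (11,10) → 11+10 = 21 → Rejected. (1,11) → 1+11 = 12 → Accepted.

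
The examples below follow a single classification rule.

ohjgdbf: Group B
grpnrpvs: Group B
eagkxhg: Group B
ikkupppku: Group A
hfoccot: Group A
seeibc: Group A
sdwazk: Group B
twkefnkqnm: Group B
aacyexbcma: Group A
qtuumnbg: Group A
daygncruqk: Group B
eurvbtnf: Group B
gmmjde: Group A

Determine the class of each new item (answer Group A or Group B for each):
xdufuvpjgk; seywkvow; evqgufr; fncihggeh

Group B, Group B, Group B, Group A

The classifier is using: has a double letter.
xdufuvpjgk: no doubled letter — doesn't match, so Group B.
seywkvow: no doubled letter — doesn't match, so Group B.
evqgufr: no doubled letter — doesn't match, so Group B.
fncihggeh: 'gg' doubled — checks out, so Group A.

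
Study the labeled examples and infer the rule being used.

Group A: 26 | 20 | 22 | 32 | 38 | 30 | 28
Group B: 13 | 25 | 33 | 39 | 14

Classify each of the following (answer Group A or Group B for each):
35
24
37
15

Group B, Group A, Group B, Group B

The classifier is using: even AND at least 20.
35 — 35 is odd, 35 ≥ 20, hence Group B.
24 — 24 is even, 24 ≥ 20, hence Group A.
37 — 37 is odd, 37 ≥ 20, hence Group B.
15 — 15 is odd, 15 < 20, hence Group B.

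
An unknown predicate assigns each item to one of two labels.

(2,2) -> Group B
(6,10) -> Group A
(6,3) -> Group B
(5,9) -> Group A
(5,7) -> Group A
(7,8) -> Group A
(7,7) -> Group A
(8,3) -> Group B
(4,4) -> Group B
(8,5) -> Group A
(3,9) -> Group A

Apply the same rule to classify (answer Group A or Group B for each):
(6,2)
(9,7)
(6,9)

Group B, Group A, Group A

The common property of the 'Group A' items is: sum ≥ 12. No 'Group B' item has it.
Group B: (6,2), since 6+2 = 8. Group A: (9,7), since 9+7 = 16. Group A: (6,9), since 6+9 = 15.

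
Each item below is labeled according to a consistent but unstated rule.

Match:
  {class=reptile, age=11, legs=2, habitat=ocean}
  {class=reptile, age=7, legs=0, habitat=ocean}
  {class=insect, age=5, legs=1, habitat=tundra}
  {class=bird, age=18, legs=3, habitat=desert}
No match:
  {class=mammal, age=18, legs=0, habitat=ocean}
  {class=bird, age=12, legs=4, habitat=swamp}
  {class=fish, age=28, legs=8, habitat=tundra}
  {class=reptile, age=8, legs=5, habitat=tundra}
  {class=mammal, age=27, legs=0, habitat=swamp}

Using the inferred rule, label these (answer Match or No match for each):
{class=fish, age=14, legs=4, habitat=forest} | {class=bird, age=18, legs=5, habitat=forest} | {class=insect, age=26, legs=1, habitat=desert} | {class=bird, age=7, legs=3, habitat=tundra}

No match, No match, Match, Match

A rule that fits every label: class is not mammal AND legs ≤ 3 — true of each 'Match' example, false of each 'No match' one.
{class=fish, age=14, legs=4, habitat=forest}: No match (class is fish, legs = 4).
{class=bird, age=18, legs=5, habitat=forest}: No match (class is bird, legs = 5).
{class=insect, age=26, legs=1, habitat=desert}: Match (class is insect, legs = 1).
{class=bird, age=7, legs=3, habitat=tundra}: Match (class is bird, legs = 3).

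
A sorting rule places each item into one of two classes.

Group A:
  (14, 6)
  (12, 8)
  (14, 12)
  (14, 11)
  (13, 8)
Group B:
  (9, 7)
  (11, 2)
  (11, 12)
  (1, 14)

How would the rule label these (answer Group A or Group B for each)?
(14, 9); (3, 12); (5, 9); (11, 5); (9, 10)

Group A, Group B, Group B, Group B, Group B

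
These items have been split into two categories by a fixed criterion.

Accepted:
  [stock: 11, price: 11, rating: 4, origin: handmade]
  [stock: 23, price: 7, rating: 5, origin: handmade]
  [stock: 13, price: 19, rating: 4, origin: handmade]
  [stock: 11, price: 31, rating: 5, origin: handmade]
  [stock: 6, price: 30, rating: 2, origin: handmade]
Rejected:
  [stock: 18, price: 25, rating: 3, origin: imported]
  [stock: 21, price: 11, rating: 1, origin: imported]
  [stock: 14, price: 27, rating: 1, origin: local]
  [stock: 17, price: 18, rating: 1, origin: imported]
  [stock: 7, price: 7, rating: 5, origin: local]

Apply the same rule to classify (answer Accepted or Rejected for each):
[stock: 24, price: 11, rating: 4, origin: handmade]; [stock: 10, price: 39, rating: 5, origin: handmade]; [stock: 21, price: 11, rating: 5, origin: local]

A rule that fits every label: origin is handmade — true of each 'Accepted' example, false of each 'Rejected' one.
[stock: 24, price: 11, rating: 4, origin: handmade]: origin is handmade, meets the rule → Accepted.
[stock: 10, price: 39, rating: 5, origin: handmade]: origin is handmade, meets the rule → Accepted.
[stock: 21, price: 11, rating: 5, origin: local]: origin is local, fails this test → Rejected.

Accepted, Accepted, Rejected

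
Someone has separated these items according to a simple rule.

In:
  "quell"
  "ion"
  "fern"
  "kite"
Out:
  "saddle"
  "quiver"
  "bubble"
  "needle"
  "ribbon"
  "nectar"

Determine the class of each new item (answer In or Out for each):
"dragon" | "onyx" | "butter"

'In' ⟺ length ≤ 5.
"dragon": Out (length 6).
"onyx": In (length 4).
"butter": Out (length 6).

Out, In, Out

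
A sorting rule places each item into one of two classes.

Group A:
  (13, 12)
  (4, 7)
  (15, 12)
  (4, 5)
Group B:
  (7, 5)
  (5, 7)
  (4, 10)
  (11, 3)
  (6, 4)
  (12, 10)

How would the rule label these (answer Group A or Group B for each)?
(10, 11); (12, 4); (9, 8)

A rule that fits every label: sum is odd — true of each 'Group A' example, false of each 'Group B' one.
Group A: (10, 11), since 10+11 = 21.
Group B: (12, 4), since 12+4 = 16.
Group A: (9, 8), since 9+8 = 17.

Group A, Group B, Group A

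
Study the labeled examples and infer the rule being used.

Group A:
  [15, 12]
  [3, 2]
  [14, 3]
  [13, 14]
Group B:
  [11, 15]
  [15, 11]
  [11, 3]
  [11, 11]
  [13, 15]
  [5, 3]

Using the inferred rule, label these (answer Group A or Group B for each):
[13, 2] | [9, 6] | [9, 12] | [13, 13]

'Group A' ⟺ sum is odd.
[13, 2] — 13+2 = 15, hence Group A.
[9, 6] — 9+6 = 15, hence Group A.
[9, 12] — 9+12 = 21, hence Group A.
[13, 13] — 13+13 = 26, hence Group B.

Group A, Group A, Group A, Group B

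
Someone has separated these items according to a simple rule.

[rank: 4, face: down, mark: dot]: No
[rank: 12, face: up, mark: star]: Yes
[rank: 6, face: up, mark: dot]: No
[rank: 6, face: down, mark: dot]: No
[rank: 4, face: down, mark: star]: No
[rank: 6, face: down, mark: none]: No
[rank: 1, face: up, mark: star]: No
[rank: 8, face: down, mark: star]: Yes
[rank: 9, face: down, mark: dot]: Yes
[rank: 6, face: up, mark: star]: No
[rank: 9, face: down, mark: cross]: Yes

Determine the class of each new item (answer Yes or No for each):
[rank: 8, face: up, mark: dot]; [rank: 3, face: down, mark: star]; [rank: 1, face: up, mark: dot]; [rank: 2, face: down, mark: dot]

The pattern is that an item is 'Yes' exactly when: rank ≥ 8.
[rank: 8, face: up, mark: dot]: rank = 8 — matches, so Yes. [rank: 3, face: down, mark: star]: rank = 3 — does not satisfy this, so No. [rank: 1, face: up, mark: dot]: rank = 1 — does not satisfy this, so No. [rank: 2, face: down, mark: dot]: rank = 2 — does not satisfy this, so No.

Yes, No, No, No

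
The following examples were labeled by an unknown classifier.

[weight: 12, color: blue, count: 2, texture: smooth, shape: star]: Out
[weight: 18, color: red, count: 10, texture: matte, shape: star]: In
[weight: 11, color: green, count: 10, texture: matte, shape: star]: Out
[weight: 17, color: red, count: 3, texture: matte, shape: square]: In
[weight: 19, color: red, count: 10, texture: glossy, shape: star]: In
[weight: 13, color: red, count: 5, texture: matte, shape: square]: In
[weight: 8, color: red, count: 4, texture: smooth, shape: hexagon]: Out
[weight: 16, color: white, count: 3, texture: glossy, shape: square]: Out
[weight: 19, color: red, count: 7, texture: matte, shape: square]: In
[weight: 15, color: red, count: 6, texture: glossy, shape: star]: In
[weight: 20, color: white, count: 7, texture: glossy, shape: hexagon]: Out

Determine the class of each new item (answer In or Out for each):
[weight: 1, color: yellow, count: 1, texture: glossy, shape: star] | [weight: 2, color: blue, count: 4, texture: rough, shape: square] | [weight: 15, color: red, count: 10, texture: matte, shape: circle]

Out, Out, In

The common property of the 'In' items is: color is red AND weight ≥ 11. No 'Out' item has it.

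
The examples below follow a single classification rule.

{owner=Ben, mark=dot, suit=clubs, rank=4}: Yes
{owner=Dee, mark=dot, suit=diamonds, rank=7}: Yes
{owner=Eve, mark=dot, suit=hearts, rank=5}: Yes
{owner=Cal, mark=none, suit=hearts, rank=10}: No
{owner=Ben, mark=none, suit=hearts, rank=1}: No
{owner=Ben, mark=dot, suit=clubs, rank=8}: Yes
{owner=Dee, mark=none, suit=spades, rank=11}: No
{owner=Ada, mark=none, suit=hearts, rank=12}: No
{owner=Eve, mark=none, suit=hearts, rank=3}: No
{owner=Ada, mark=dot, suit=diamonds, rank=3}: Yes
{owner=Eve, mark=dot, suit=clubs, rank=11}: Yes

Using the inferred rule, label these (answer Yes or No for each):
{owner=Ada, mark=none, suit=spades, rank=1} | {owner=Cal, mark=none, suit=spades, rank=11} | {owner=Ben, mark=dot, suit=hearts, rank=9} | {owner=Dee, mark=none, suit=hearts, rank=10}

The common property of the 'Yes' items is: mark is dot. No 'No' item has it.

No, No, Yes, No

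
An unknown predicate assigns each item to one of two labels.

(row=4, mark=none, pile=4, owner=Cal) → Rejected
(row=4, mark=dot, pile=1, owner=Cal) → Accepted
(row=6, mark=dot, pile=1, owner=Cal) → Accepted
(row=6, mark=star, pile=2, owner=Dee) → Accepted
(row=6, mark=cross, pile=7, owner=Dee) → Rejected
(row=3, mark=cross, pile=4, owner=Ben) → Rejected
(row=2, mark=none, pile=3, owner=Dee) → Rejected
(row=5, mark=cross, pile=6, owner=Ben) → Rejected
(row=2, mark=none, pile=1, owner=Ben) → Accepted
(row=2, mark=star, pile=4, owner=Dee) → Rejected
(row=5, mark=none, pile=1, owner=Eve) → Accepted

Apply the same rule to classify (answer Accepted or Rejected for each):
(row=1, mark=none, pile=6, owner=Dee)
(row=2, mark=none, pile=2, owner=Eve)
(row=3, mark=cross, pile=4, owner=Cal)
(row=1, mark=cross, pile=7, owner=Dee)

One predicate separates the groups cleanly: pile ≤ 2.
(row=1, mark=none, pile=6, owner=Dee) → pile = 6 → Rejected. (row=2, mark=none, pile=2, owner=Eve) → pile = 2 → Accepted. (row=3, mark=cross, pile=4, owner=Cal) → pile = 4 → Rejected. (row=1, mark=cross, pile=7, owner=Dee) → pile = 7 → Rejected.

Rejected, Accepted, Rejected, Rejected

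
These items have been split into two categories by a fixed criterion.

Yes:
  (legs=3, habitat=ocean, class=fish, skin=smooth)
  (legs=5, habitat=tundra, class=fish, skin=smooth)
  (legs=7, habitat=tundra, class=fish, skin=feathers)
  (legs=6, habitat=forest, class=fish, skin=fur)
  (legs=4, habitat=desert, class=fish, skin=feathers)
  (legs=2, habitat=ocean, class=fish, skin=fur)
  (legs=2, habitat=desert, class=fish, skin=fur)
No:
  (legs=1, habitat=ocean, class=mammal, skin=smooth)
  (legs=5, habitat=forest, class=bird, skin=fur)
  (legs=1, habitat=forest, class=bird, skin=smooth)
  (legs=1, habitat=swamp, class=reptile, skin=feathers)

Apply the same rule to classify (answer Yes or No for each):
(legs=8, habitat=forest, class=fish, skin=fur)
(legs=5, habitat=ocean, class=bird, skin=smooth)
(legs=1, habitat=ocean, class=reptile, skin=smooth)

Yes, No, No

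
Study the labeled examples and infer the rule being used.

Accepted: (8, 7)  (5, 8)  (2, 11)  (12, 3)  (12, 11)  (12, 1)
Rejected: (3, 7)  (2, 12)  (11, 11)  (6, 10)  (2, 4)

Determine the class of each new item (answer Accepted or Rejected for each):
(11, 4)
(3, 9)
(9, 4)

Accepted, Rejected, Accepted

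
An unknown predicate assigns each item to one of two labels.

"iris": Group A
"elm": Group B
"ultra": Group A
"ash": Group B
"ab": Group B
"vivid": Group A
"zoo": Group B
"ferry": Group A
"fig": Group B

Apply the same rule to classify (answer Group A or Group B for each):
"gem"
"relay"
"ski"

Group B, Group A, Group B

Every 'Group A' example satisfies: length ≥ 4. None of the 'Group B' examples do.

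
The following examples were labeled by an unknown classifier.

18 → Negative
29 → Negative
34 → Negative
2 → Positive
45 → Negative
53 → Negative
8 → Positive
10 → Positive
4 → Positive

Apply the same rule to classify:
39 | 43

Negative, Negative

A rule that fits every label: at most 10 — true of each 'Positive' example, false of each 'Negative' one.
39 → 39 > 10 → Negative.
43 → 43 > 10 → Negative.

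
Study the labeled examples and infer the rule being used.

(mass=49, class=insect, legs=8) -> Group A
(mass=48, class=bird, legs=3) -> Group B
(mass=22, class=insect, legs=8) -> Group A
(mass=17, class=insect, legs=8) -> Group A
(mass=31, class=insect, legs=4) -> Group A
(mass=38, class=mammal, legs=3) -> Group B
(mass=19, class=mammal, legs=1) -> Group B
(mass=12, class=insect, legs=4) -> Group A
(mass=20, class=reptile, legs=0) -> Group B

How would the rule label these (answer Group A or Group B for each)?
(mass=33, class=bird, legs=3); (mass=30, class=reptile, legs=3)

Group B, Group B

All 'Group A' examples share one property — class is insect — and every 'Group B' example lacks it.
(mass=33, class=bird, legs=3) → class is bird → Group B.
(mass=30, class=reptile, legs=3) → class is reptile → Group B.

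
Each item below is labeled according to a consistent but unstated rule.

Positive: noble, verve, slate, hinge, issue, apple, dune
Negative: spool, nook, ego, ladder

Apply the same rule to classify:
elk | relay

Every 'Positive' example satisfies: ends with 'e'. None of the 'Negative' examples do.

Negative, Negative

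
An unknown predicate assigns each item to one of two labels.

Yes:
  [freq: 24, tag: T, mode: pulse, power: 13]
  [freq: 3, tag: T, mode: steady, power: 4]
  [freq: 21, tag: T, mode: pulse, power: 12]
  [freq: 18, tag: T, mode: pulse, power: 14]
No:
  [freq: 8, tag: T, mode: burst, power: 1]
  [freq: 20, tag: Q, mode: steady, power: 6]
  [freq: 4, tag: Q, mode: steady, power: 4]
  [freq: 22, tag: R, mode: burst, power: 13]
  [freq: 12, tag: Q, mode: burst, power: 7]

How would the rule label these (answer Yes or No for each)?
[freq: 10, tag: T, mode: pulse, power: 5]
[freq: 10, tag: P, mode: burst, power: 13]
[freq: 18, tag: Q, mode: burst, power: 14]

Yes, No, No

All 'Yes' examples share one property — tag is T AND power ≥ 4 — and every 'No' example lacks it.
[freq: 10, tag: T, mode: pulse, power: 5] → tag is T, power = 5 → Yes. [freq: 10, tag: P, mode: burst, power: 13] → tag is P, power = 13 → No. [freq: 18, tag: Q, mode: burst, power: 14] → tag is Q, power = 14 → No.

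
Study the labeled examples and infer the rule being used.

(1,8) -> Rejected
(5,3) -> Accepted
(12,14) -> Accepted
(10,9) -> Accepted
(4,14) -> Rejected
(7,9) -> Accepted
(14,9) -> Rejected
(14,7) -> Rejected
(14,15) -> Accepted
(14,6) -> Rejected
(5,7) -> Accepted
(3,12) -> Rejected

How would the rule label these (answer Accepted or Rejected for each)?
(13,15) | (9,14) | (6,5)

Every 'Accepted' example satisfies: |first − second| ≤ 2. None of the 'Rejected' examples do.
(13,15) → |13−15| = 2 → Accepted. (9,14) → |9−14| = 5 → Rejected. (6,5) → |6−5| = 1 → Accepted.

Accepted, Rejected, Accepted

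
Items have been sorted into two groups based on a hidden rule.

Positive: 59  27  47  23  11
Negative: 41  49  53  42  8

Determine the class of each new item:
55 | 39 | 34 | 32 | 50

Positive, Positive, Negative, Negative, Negative

The classifier is using: ≡ 3 (mod 4).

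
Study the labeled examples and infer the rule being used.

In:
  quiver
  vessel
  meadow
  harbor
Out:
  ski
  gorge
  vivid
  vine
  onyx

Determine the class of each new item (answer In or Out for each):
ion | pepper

Out, In

'In' ⟺ length 6.
ion: Out (length 3).
pepper: In (length 6).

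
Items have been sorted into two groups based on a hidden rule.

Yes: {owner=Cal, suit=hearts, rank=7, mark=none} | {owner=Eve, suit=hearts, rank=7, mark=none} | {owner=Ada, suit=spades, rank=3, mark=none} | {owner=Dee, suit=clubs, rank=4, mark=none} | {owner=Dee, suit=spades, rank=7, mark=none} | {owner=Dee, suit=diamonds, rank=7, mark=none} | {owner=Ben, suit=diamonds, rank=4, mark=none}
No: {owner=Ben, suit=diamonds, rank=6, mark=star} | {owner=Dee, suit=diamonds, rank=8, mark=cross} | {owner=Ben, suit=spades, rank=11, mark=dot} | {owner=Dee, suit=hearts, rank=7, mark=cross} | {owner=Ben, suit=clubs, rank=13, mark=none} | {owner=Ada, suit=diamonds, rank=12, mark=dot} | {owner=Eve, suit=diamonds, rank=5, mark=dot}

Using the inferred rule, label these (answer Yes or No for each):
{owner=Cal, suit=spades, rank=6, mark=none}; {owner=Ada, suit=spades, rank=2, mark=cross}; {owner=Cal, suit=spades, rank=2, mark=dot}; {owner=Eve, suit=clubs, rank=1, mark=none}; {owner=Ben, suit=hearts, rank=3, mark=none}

'Yes' ⟺ mark is none AND rank ≤ 7.

Yes, No, No, Yes, Yes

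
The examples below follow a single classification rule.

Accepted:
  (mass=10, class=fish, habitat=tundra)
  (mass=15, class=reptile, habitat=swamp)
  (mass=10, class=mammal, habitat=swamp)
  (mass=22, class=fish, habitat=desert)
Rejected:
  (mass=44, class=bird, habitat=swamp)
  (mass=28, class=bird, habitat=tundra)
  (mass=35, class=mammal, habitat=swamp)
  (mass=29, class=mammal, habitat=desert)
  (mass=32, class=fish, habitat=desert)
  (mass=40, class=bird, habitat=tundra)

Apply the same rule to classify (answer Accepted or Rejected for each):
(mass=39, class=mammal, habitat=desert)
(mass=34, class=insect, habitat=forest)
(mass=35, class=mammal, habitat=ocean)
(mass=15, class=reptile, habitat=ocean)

A rule that fits every label: mass ≤ 22 — true of each 'Accepted' example, false of each 'Rejected' one.
Rejected: (mass=39, class=mammal, habitat=desert), since mass = 39.
Rejected: (mass=34, class=insect, habitat=forest), since mass = 34.
Rejected: (mass=35, class=mammal, habitat=ocean), since mass = 35.
Accepted: (mass=15, class=reptile, habitat=ocean), since mass = 15.

Rejected, Rejected, Rejected, Accepted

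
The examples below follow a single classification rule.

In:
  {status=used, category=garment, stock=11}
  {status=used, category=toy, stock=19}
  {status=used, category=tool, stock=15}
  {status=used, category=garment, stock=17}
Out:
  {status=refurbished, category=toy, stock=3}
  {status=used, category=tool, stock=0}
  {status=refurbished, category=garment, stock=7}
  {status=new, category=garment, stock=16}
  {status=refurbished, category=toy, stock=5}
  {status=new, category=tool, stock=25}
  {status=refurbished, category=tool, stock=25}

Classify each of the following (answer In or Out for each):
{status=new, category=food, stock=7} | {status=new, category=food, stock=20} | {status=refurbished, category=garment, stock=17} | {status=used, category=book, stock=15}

Out, Out, Out, In

One predicate separates the groups cleanly: status is used AND stock ≥ 3.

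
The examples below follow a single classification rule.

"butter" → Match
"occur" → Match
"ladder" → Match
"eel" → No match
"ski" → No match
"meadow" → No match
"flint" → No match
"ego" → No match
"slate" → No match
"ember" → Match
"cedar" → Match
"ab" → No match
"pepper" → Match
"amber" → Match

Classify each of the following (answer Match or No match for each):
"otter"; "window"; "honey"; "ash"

Match, No match, No match, No match

The classifier is using: contains 'r'.
"otter": Match (has 'r'). "window": No match (no 'r'). "honey": No match (no 'r'). "ash": No match (no 'r').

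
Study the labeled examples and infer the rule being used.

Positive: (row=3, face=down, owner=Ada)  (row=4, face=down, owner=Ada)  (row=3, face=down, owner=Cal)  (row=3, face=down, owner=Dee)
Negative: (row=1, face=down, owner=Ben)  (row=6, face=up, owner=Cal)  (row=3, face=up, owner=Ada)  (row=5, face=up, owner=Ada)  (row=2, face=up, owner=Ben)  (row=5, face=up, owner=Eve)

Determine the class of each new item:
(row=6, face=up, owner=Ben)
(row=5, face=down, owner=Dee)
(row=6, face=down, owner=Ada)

Negative, Positive, Positive

'Positive' ⟺ face is down AND row ≥ 2.
(row=6, face=up, owner=Ben) — face is up, row = 6, hence Negative.
(row=5, face=down, owner=Dee) — face is down, row = 5, hence Positive.
(row=6, face=down, owner=Ada) — face is down, row = 6, hence Positive.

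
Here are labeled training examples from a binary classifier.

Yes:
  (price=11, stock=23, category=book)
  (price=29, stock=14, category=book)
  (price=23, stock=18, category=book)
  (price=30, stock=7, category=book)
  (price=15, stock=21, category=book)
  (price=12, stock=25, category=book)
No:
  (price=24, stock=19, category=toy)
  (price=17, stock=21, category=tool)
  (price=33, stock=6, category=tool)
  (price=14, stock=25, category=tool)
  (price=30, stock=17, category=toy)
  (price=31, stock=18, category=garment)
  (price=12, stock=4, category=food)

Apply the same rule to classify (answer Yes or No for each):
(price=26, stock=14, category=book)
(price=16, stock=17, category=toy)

The simplest hypothesis consistent with all the labels is: category is book.
Yes: (price=26, stock=14, category=book), since category is book.
No: (price=16, stock=17, category=toy), since category is toy.

Yes, No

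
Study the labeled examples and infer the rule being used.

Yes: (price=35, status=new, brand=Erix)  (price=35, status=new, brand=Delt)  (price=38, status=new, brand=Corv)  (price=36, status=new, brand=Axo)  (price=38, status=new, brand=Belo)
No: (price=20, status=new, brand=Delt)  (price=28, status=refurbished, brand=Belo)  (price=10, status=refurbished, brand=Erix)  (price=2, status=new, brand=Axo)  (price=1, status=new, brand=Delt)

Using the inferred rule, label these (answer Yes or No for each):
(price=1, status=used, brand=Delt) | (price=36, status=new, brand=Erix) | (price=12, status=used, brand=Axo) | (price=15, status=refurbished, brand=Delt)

The rule appears to be: price ≥ 35.

No, Yes, No, No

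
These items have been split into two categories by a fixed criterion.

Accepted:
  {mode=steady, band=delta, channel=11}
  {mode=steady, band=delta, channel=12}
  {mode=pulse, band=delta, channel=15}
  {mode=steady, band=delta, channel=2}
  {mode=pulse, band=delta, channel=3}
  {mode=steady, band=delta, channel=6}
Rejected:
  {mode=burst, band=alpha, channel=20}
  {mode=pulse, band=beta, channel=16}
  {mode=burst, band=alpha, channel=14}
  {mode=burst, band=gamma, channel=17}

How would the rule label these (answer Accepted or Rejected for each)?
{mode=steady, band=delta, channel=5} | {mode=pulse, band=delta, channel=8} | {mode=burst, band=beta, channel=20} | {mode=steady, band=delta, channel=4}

Accepted, Accepted, Rejected, Accepted

The classifier is using: band is delta.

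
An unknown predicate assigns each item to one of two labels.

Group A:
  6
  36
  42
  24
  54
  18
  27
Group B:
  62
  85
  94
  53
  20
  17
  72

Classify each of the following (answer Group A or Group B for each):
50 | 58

Every 'Group A' example satisfies: multiple of 3 AND at most 54. None of the 'Group B' examples do.
50 → 50 = 3·16 + 2, 50 ≤ 54 → Group B.
58 → 58 = 3·19 + 1, 58 > 54 → Group B.

Group B, Group B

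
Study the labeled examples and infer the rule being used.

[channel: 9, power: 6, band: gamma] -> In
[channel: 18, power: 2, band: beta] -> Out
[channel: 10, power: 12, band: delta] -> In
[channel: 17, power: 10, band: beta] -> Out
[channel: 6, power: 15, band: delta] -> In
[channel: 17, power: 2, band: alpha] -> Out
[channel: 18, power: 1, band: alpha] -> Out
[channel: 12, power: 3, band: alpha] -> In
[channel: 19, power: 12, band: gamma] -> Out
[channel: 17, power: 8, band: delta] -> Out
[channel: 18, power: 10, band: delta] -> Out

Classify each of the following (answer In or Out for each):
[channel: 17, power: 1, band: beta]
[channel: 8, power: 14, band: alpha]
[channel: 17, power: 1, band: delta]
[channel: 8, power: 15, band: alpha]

Every 'In' example satisfies: channel ≤ 12. None of the 'Out' examples do.
[channel: 17, power: 1, band: beta]: channel = 17 — does not satisfy this, so Out. [channel: 8, power: 14, band: alpha]: channel = 8 — matches, so In. [channel: 17, power: 1, band: delta]: channel = 17 — does not satisfy this, so Out. [channel: 8, power: 15, band: alpha]: channel = 8 — matches, so In.

Out, In, Out, In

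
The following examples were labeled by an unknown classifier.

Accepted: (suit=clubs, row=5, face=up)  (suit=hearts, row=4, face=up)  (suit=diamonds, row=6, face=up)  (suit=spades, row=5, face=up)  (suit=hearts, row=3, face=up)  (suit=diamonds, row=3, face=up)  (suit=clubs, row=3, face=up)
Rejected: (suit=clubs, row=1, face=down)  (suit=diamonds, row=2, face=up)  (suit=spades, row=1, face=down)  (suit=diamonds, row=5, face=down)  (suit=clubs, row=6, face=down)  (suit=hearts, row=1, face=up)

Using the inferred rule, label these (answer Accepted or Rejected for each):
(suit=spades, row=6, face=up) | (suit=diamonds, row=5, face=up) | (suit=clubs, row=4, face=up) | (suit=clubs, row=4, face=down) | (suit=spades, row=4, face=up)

The common property of the 'Accepted' items is: face is up AND row ≥ 3. No 'Rejected' item has it.
Accepted: (suit=spades, row=6, face=up), since face is up, row = 6. Accepted: (suit=diamonds, row=5, face=up), since face is up, row = 5. Accepted: (suit=clubs, row=4, face=up), since face is up, row = 4. Rejected: (suit=clubs, row=4, face=down), since face is down, row = 4. Accepted: (suit=spades, row=4, face=up), since face is up, row = 4.

Accepted, Accepted, Accepted, Rejected, Accepted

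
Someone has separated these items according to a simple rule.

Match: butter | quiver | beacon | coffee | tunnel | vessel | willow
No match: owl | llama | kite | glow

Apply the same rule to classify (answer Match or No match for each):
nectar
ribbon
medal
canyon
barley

Match, Match, No match, Match, Match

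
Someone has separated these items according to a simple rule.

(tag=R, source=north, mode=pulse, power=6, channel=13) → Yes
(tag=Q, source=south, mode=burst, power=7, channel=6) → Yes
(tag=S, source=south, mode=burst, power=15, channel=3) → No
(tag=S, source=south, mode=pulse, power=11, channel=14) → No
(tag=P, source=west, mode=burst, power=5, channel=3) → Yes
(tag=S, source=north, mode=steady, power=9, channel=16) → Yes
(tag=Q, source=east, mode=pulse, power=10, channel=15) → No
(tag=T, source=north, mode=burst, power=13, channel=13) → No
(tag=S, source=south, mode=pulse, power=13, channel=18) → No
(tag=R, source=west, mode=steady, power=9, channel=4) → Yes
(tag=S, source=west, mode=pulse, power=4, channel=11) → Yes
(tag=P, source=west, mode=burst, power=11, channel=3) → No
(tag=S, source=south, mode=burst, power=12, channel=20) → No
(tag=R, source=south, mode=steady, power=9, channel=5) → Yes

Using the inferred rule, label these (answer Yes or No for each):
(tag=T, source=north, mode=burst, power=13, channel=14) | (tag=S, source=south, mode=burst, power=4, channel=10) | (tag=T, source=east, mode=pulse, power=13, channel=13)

No, Yes, No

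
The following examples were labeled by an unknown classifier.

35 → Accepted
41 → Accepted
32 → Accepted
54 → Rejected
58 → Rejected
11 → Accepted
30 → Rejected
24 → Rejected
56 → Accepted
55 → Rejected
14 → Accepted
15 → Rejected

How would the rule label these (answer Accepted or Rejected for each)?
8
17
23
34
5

All 'Accepted' examples share one property — ≡ 2 (mod 3) — and every 'Rejected' example lacks it.
Accepted: 8, since 8 mod 3 = 2.
Accepted: 17, since 17 mod 3 = 2.
Accepted: 23, since 23 mod 3 = 2.
Rejected: 34, since 34 mod 3 = 1.
Accepted: 5, since 5 mod 3 = 2.

Accepted, Accepted, Accepted, Rejected, Accepted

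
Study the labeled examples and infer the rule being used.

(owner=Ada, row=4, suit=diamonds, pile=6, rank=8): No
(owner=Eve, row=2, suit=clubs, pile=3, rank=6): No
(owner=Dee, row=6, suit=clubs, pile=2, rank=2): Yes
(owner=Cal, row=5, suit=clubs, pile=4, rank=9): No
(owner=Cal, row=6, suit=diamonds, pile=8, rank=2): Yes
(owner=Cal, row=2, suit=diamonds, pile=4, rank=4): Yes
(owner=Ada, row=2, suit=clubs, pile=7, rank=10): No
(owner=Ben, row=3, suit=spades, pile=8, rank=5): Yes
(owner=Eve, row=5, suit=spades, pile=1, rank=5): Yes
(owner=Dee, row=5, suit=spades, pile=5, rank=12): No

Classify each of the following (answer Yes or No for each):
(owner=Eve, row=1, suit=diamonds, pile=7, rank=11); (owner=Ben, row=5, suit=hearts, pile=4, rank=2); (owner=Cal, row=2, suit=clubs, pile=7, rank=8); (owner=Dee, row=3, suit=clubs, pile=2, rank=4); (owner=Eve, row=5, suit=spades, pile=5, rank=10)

The classifier is using: rank ≤ 5.
(owner=Eve, row=1, suit=diamonds, pile=7, rank=11): rank = 11 — does not fit, so No.
(owner=Ben, row=5, suit=hearts, pile=4, rank=2): rank = 2 — matches, so Yes.
(owner=Cal, row=2, suit=clubs, pile=7, rank=8): rank = 8 — does not fit, so No.
(owner=Dee, row=3, suit=clubs, pile=2, rank=4): rank = 4 — matches, so Yes.
(owner=Eve, row=5, suit=spades, pile=5, rank=10): rank = 10 — does not fit, so No.

No, Yes, No, Yes, No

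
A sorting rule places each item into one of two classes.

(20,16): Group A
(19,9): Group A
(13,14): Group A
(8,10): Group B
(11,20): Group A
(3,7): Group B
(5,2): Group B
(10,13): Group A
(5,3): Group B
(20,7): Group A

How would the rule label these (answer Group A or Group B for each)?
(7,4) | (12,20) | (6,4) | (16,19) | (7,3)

Group B, Group A, Group B, Group A, Group B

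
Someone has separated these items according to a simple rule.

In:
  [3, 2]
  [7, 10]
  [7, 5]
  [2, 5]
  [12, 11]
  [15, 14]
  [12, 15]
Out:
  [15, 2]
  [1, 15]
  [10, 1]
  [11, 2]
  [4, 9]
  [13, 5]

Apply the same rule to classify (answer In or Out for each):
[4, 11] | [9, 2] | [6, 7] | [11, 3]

One predicate separates the groups cleanly: |first − second| ≤ 3.
[4, 11] → |4−11| = 7 → Out. [9, 2] → |9−2| = 7 → Out. [6, 7] → |6−7| = 1 → In. [11, 3] → |11−3| = 8 → Out.

Out, Out, In, Out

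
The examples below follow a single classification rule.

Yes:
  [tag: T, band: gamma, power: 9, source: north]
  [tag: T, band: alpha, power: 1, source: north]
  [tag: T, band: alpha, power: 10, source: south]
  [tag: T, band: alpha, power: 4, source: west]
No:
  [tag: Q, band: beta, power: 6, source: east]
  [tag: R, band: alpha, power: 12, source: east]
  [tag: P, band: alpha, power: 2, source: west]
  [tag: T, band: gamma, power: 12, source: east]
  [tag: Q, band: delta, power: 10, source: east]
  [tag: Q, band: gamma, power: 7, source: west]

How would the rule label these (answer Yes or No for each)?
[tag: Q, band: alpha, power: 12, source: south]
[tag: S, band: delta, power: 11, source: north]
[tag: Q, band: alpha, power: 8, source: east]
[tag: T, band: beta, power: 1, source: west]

No, No, No, Yes

The common property of the 'Yes' items is: tag is T AND power ≤ 10. No 'No' item has it.
[tag: Q, band: alpha, power: 12, source: south] — tag is Q, power = 12, hence No. [tag: S, band: delta, power: 11, source: north] — tag is S, power = 11, hence No. [tag: Q, band: alpha, power: 8, source: east] — tag is Q, power = 8, hence No. [tag: T, band: beta, power: 1, source: west] — tag is T, power = 1, hence Yes.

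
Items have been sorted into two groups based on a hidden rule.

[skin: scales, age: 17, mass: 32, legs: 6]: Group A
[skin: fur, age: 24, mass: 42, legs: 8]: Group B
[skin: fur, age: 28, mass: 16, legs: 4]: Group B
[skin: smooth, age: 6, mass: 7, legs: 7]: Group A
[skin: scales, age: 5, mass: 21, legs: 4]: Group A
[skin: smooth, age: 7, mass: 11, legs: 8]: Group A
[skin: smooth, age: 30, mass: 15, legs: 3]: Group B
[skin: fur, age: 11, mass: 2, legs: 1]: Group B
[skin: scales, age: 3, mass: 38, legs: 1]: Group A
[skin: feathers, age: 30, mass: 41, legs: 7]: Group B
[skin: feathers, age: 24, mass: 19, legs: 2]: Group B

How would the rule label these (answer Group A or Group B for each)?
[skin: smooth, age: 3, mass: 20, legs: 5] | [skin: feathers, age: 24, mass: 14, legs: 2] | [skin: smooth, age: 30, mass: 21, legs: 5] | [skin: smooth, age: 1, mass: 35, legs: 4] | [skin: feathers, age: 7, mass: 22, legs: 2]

The pattern is that an item is 'Group A' exactly when: mass ≥ 7 AND age ≤ 17.
[skin: smooth, age: 3, mass: 20, legs: 5]: mass = 20, age = 3, has this property → Group A.
[skin: feathers, age: 24, mass: 14, legs: 2]: mass = 14, age = 24, doesn't match → Group B.
[skin: smooth, age: 30, mass: 21, legs: 5]: mass = 21, age = 30, doesn't match → Group B.
[skin: smooth, age: 1, mass: 35, legs: 4]: mass = 35, age = 1, has this property → Group A.
[skin: feathers, age: 7, mass: 22, legs: 2]: mass = 22, age = 7, has this property → Group A.

Group A, Group B, Group B, Group A, Group A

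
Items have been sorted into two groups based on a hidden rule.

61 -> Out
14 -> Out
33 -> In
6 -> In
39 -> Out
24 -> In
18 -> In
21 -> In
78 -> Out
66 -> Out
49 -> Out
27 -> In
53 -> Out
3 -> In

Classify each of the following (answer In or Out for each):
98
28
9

Out, Out, In

'In' ⟺ multiple of 3 AND at most 33.
98: 98 = 3·32 + 2, 98 > 33 — does not satisfy this, so Out. 28: 28 = 3·9 + 1, 28 ≤ 33 — does not satisfy this, so Out. 9: 9 = 3·3, 9 ≤ 33 — satisfies this, so In.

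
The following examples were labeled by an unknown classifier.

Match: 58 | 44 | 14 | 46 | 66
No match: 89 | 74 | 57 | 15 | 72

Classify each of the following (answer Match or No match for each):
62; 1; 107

Match, No match, No match

One predicate separates the groups cleanly: even AND at most 66.
Match: 62, since 62 is even, 62 ≤ 66. No match: 1, since 1 is odd, 1 ≤ 66. No match: 107, since 107 is odd, 107 > 66.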